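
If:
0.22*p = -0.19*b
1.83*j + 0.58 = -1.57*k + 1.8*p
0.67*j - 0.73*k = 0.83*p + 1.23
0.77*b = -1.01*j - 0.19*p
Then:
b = 1.82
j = -1.09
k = -0.90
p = -1.57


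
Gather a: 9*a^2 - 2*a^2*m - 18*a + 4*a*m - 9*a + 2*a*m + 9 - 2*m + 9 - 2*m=a^2*(9 - 2*m) + a*(6*m - 27) - 4*m + 18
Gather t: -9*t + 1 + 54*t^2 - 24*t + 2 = 54*t^2 - 33*t + 3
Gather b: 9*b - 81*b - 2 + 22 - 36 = -72*b - 16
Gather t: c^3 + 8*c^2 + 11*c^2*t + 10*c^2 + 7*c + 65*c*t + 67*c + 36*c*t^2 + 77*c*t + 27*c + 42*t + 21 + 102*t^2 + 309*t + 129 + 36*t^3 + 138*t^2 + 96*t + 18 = c^3 + 18*c^2 + 101*c + 36*t^3 + t^2*(36*c + 240) + t*(11*c^2 + 142*c + 447) + 168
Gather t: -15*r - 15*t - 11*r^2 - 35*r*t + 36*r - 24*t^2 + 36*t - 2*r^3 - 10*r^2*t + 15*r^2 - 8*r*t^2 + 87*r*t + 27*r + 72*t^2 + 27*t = -2*r^3 + 4*r^2 + 48*r + t^2*(48 - 8*r) + t*(-10*r^2 + 52*r + 48)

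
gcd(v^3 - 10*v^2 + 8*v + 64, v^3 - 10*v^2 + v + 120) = v - 8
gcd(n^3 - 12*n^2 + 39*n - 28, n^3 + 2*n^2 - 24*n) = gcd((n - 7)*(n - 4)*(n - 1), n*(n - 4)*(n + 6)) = n - 4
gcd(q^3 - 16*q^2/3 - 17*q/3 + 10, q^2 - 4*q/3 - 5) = q + 5/3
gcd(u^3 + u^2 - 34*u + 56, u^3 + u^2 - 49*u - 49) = u + 7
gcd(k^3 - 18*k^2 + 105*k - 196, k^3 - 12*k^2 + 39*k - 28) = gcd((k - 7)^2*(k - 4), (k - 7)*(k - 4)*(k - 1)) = k^2 - 11*k + 28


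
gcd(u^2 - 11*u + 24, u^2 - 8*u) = u - 8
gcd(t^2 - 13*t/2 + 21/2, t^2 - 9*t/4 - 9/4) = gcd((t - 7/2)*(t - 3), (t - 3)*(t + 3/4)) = t - 3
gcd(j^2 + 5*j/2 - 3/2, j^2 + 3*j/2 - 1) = j - 1/2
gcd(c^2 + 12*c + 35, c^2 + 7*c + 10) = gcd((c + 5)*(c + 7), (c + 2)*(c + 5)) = c + 5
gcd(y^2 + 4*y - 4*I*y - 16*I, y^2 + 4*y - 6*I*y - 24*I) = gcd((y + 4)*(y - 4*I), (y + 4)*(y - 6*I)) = y + 4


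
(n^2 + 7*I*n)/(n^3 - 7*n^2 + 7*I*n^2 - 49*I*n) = 1/(n - 7)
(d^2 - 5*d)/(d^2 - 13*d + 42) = d*(d - 5)/(d^2 - 13*d + 42)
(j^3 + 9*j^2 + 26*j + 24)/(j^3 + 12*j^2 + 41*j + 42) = (j + 4)/(j + 7)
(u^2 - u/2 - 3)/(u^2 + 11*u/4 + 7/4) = 2*(2*u^2 - u - 6)/(4*u^2 + 11*u + 7)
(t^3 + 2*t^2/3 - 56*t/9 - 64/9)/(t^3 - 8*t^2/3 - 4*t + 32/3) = (t + 4/3)/(t - 2)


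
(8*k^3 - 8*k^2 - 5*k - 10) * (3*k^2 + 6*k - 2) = 24*k^5 + 24*k^4 - 79*k^3 - 44*k^2 - 50*k + 20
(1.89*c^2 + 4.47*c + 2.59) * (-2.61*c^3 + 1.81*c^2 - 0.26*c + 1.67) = -4.9329*c^5 - 8.2458*c^4 + 0.839400000000001*c^3 + 6.682*c^2 + 6.7915*c + 4.3253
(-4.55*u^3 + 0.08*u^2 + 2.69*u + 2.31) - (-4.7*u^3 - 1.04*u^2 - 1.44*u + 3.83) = 0.15*u^3 + 1.12*u^2 + 4.13*u - 1.52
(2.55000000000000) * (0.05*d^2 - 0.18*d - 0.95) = 0.1275*d^2 - 0.459*d - 2.4225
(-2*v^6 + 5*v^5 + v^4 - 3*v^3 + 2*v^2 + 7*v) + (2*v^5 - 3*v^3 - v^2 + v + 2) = -2*v^6 + 7*v^5 + v^4 - 6*v^3 + v^2 + 8*v + 2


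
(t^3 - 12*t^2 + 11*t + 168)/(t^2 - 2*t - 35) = (t^2 - 5*t - 24)/(t + 5)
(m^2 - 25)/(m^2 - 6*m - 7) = (25 - m^2)/(-m^2 + 6*m + 7)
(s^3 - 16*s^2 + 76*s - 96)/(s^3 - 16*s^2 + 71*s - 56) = (s^2 - 8*s + 12)/(s^2 - 8*s + 7)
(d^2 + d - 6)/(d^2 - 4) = (d + 3)/(d + 2)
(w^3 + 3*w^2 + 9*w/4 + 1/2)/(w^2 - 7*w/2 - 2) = (w^2 + 5*w/2 + 1)/(w - 4)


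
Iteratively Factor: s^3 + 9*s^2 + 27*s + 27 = (s + 3)*(s^2 + 6*s + 9) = (s + 3)^2*(s + 3)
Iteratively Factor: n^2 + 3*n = (n + 3)*(n)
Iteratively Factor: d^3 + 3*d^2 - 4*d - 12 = (d - 2)*(d^2 + 5*d + 6) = (d - 2)*(d + 2)*(d + 3)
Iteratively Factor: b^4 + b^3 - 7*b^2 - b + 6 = (b + 1)*(b^3 - 7*b + 6) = (b - 2)*(b + 1)*(b^2 + 2*b - 3) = (b - 2)*(b - 1)*(b + 1)*(b + 3)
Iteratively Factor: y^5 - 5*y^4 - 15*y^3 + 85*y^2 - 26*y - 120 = (y + 4)*(y^4 - 9*y^3 + 21*y^2 + y - 30) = (y - 5)*(y + 4)*(y^3 - 4*y^2 + y + 6) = (y - 5)*(y - 2)*(y + 4)*(y^2 - 2*y - 3) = (y - 5)*(y - 3)*(y - 2)*(y + 4)*(y + 1)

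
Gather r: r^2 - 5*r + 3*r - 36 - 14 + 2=r^2 - 2*r - 48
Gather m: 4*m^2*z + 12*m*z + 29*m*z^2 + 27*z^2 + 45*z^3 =4*m^2*z + m*(29*z^2 + 12*z) + 45*z^3 + 27*z^2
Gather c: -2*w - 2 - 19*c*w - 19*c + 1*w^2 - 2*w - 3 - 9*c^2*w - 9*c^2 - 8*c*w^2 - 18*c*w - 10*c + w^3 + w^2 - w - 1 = c^2*(-9*w - 9) + c*(-8*w^2 - 37*w - 29) + w^3 + 2*w^2 - 5*w - 6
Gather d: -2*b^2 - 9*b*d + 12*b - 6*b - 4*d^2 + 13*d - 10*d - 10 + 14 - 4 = -2*b^2 + 6*b - 4*d^2 + d*(3 - 9*b)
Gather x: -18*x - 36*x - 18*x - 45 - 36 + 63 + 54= 36 - 72*x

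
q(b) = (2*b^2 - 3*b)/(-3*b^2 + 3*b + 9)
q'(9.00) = 0.00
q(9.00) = -0.65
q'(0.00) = -0.33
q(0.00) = 0.00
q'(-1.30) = -87633.33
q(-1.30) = 242.67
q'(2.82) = 1.24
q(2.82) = -1.16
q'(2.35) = 153.22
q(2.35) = -7.72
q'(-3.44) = -0.14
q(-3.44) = -0.92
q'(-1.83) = -2.41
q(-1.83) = -1.86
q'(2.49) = 9.70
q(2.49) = -2.31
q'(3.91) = 0.11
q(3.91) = -0.75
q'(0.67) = -0.05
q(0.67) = -0.12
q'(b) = (4*b - 3)/(-3*b^2 + 3*b + 9) + (6*b - 3)*(2*b^2 - 3*b)/(-3*b^2 + 3*b + 9)^2 = (-b^2 + 12*b - 9)/(3*(b^4 - 2*b^3 - 5*b^2 + 6*b + 9))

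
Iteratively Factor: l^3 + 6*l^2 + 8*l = (l + 4)*(l^2 + 2*l) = (l + 2)*(l + 4)*(l)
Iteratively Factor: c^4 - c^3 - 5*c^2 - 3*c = (c + 1)*(c^3 - 2*c^2 - 3*c) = (c + 1)^2*(c^2 - 3*c) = (c - 3)*(c + 1)^2*(c)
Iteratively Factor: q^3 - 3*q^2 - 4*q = (q + 1)*(q^2 - 4*q) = (q - 4)*(q + 1)*(q)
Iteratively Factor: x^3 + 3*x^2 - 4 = (x + 2)*(x^2 + x - 2) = (x - 1)*(x + 2)*(x + 2)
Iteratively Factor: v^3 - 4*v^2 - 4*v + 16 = (v - 4)*(v^2 - 4) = (v - 4)*(v - 2)*(v + 2)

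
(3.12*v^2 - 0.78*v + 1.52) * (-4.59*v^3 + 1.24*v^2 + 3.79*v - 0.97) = -14.3208*v^5 + 7.449*v^4 + 3.8808*v^3 - 4.0978*v^2 + 6.5174*v - 1.4744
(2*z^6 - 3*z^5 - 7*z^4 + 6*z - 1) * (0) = 0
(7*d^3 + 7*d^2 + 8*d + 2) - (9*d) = 7*d^3 + 7*d^2 - d + 2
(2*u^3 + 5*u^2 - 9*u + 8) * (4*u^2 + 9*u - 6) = 8*u^5 + 38*u^4 - 3*u^3 - 79*u^2 + 126*u - 48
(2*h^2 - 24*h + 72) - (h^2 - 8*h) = h^2 - 16*h + 72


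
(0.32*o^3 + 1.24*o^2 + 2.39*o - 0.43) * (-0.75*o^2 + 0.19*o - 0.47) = -0.24*o^5 - 0.8692*o^4 - 1.7073*o^3 + 0.1938*o^2 - 1.205*o + 0.2021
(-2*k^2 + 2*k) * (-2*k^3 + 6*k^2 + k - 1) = 4*k^5 - 16*k^4 + 10*k^3 + 4*k^2 - 2*k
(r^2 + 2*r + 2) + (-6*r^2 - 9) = -5*r^2 + 2*r - 7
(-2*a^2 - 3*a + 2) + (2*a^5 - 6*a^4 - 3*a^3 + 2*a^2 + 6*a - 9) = 2*a^5 - 6*a^4 - 3*a^3 + 3*a - 7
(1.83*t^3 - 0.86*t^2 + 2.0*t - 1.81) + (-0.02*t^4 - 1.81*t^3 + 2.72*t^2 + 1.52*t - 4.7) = -0.02*t^4 + 0.02*t^3 + 1.86*t^2 + 3.52*t - 6.51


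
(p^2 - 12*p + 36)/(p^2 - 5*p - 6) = (p - 6)/(p + 1)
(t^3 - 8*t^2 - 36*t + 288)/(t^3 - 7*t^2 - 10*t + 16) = (t^2 - 36)/(t^2 + t - 2)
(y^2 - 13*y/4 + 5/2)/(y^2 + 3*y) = (4*y^2 - 13*y + 10)/(4*y*(y + 3))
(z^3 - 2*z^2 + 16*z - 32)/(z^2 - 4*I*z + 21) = (z^3 - 2*z^2 + 16*z - 32)/(z^2 - 4*I*z + 21)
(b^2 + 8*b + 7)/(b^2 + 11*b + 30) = (b^2 + 8*b + 7)/(b^2 + 11*b + 30)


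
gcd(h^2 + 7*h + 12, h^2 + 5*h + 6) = h + 3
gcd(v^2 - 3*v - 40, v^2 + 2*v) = 1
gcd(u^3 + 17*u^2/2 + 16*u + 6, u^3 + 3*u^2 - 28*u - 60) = u^2 + 8*u + 12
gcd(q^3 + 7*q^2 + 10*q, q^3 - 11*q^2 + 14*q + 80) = q + 2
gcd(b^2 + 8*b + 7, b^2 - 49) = b + 7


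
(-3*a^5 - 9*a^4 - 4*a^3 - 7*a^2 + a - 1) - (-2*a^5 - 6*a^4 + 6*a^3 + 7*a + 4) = -a^5 - 3*a^4 - 10*a^3 - 7*a^2 - 6*a - 5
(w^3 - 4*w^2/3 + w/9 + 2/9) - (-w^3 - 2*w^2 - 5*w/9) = 2*w^3 + 2*w^2/3 + 2*w/3 + 2/9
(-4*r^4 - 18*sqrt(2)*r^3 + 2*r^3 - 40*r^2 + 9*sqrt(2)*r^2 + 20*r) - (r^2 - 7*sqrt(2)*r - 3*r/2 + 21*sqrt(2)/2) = -4*r^4 - 18*sqrt(2)*r^3 + 2*r^3 - 41*r^2 + 9*sqrt(2)*r^2 + 7*sqrt(2)*r + 43*r/2 - 21*sqrt(2)/2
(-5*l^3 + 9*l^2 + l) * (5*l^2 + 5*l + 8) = -25*l^5 + 20*l^4 + 10*l^3 + 77*l^2 + 8*l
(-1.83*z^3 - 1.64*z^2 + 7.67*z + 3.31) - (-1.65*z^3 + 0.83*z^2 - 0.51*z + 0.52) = -0.18*z^3 - 2.47*z^2 + 8.18*z + 2.79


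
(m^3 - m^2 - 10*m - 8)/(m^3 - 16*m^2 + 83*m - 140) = (m^2 + 3*m + 2)/(m^2 - 12*m + 35)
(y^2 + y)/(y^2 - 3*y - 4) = y/(y - 4)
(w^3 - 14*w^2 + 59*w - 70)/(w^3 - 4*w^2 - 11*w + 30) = (w - 7)/(w + 3)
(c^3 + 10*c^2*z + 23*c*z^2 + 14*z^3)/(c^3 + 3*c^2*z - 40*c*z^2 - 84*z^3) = (-c - z)/(-c + 6*z)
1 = 1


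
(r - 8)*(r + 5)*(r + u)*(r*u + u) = r^4*u + r^3*u^2 - 2*r^3*u - 2*r^2*u^2 - 43*r^2*u - 43*r*u^2 - 40*r*u - 40*u^2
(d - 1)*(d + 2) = d^2 + d - 2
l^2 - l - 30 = (l - 6)*(l + 5)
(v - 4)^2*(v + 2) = v^3 - 6*v^2 + 32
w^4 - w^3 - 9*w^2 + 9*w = w*(w - 3)*(w - 1)*(w + 3)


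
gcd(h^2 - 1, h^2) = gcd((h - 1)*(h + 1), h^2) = 1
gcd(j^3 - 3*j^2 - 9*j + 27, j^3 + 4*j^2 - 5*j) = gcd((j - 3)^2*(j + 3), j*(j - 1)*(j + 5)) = 1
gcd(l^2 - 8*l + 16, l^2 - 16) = l - 4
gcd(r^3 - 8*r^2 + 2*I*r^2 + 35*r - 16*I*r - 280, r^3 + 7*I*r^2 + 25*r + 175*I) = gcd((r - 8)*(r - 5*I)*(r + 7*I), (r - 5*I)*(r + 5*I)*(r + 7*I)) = r^2 + 2*I*r + 35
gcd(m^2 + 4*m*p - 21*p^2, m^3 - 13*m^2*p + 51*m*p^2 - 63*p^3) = -m + 3*p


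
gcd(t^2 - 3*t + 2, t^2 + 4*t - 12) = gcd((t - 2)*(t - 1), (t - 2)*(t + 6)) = t - 2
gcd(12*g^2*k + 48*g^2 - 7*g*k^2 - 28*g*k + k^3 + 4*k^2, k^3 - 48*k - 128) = k + 4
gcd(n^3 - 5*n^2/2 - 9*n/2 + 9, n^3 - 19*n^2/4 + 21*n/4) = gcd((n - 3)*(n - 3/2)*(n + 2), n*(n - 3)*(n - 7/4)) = n - 3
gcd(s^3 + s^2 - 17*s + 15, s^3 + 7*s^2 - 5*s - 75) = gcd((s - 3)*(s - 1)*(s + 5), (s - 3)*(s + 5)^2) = s^2 + 2*s - 15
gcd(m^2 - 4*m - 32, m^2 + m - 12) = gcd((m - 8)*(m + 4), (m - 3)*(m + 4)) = m + 4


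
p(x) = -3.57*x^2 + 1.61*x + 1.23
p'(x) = 1.61 - 7.14*x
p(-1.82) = -13.53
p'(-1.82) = 14.60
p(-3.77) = -55.58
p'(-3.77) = 28.53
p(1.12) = -1.45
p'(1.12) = -6.39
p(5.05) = -81.68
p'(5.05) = -34.45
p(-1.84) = -13.82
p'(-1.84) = 14.75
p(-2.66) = -28.31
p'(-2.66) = 20.60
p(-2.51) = -25.30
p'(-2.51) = 19.53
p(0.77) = 0.35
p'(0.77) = -3.89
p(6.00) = -117.63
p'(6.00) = -41.23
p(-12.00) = -532.17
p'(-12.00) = 87.29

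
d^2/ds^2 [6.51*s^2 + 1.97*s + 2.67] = 13.0200000000000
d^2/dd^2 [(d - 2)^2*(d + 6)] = 6*d + 4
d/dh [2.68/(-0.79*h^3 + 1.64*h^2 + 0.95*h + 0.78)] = (6.3516*h^2 - 8.7904*h - 2.546)/(-0.79*h^3 + 1.64*h^2 + 0.95*h + 0.78)^2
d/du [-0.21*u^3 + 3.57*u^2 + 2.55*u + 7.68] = -0.63*u^2 + 7.14*u + 2.55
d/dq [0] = 0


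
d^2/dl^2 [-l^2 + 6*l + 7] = -2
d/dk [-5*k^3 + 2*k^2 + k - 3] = -15*k^2 + 4*k + 1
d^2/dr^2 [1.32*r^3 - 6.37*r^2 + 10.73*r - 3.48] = 7.92*r - 12.74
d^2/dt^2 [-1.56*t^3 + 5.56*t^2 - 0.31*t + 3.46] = 11.12 - 9.36*t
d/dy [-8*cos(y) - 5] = 8*sin(y)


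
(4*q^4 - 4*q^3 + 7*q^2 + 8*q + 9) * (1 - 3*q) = -12*q^5 + 16*q^4 - 25*q^3 - 17*q^2 - 19*q + 9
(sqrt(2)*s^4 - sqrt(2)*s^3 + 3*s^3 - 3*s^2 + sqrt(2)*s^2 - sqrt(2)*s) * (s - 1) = sqrt(2)*s^5 - 2*sqrt(2)*s^4 + 3*s^4 - 6*s^3 + 2*sqrt(2)*s^3 - 2*sqrt(2)*s^2 + 3*s^2 + sqrt(2)*s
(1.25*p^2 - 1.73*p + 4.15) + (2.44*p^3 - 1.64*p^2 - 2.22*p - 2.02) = 2.44*p^3 - 0.39*p^2 - 3.95*p + 2.13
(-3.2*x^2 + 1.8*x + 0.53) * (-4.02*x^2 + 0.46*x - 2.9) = 12.864*x^4 - 8.708*x^3 + 7.9774*x^2 - 4.9762*x - 1.537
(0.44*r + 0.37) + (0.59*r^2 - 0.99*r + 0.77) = 0.59*r^2 - 0.55*r + 1.14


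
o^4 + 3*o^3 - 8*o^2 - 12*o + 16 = (o - 2)*(o - 1)*(o + 2)*(o + 4)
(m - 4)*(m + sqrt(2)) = m^2 - 4*m + sqrt(2)*m - 4*sqrt(2)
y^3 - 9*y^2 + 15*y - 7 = (y - 7)*(y - 1)^2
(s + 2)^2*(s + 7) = s^3 + 11*s^2 + 32*s + 28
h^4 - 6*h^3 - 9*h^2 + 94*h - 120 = (h - 5)*(h - 3)*(h - 2)*(h + 4)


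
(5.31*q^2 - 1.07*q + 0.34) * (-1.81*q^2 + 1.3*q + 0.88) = -9.6111*q^4 + 8.8397*q^3 + 2.6664*q^2 - 0.4996*q + 0.2992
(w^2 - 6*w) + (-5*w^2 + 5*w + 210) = -4*w^2 - w + 210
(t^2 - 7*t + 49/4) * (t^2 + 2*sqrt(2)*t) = t^4 - 7*t^3 + 2*sqrt(2)*t^3 - 14*sqrt(2)*t^2 + 49*t^2/4 + 49*sqrt(2)*t/2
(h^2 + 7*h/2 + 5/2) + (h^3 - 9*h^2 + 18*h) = h^3 - 8*h^2 + 43*h/2 + 5/2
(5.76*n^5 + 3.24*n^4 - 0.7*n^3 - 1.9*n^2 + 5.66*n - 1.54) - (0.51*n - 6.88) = 5.76*n^5 + 3.24*n^4 - 0.7*n^3 - 1.9*n^2 + 5.15*n + 5.34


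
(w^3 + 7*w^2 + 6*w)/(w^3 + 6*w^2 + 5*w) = (w + 6)/(w + 5)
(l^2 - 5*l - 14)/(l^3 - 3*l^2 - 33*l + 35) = (l + 2)/(l^2 + 4*l - 5)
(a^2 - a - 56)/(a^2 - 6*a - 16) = (a + 7)/(a + 2)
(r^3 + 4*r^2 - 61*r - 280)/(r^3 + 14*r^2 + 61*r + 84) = (r^2 - 3*r - 40)/(r^2 + 7*r + 12)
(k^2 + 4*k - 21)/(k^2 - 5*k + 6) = (k + 7)/(k - 2)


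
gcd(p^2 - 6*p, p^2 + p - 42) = p - 6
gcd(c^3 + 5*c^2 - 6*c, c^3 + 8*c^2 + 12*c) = c^2 + 6*c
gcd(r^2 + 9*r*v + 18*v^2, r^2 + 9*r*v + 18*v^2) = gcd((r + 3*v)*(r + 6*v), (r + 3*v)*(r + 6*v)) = r^2 + 9*r*v + 18*v^2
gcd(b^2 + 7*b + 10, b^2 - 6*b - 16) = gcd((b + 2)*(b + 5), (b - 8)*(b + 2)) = b + 2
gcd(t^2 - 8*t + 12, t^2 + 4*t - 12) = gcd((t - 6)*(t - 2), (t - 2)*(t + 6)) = t - 2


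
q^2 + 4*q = q*(q + 4)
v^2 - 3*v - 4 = (v - 4)*(v + 1)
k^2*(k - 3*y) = k^3 - 3*k^2*y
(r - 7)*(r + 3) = r^2 - 4*r - 21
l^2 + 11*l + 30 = (l + 5)*(l + 6)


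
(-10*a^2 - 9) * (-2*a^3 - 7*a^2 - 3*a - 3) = 20*a^5 + 70*a^4 + 48*a^3 + 93*a^2 + 27*a + 27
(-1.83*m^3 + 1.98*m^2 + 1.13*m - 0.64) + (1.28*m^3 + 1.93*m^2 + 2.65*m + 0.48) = -0.55*m^3 + 3.91*m^2 + 3.78*m - 0.16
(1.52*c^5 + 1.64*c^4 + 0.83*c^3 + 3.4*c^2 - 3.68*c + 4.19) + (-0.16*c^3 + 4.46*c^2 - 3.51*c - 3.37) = 1.52*c^5 + 1.64*c^4 + 0.67*c^3 + 7.86*c^2 - 7.19*c + 0.82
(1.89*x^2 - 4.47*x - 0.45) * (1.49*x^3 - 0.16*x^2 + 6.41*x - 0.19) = 2.8161*x^5 - 6.9627*x^4 + 12.1596*x^3 - 28.9398*x^2 - 2.0352*x + 0.0855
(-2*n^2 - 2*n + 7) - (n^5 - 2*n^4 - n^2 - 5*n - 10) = -n^5 + 2*n^4 - n^2 + 3*n + 17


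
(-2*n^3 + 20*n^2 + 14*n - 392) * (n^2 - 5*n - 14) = -2*n^5 + 30*n^4 - 58*n^3 - 742*n^2 + 1764*n + 5488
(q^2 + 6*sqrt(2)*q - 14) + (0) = q^2 + 6*sqrt(2)*q - 14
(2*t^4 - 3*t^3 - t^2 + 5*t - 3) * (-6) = -12*t^4 + 18*t^3 + 6*t^2 - 30*t + 18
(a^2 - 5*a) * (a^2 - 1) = a^4 - 5*a^3 - a^2 + 5*a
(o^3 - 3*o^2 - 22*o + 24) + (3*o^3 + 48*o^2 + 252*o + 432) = 4*o^3 + 45*o^2 + 230*o + 456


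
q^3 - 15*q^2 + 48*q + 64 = (q - 8)^2*(q + 1)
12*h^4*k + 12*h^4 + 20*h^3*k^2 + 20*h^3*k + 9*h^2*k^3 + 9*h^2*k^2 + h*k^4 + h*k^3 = (h + k)*(2*h + k)*(6*h + k)*(h*k + h)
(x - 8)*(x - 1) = x^2 - 9*x + 8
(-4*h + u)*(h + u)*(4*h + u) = -16*h^3 - 16*h^2*u + h*u^2 + u^3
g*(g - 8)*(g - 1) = g^3 - 9*g^2 + 8*g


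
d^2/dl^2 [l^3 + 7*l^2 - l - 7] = 6*l + 14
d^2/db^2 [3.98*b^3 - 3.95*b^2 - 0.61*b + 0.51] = 23.88*b - 7.9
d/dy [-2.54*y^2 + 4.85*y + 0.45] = 4.85 - 5.08*y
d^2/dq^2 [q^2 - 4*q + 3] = 2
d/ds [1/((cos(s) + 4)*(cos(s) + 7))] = (2*cos(s) + 11)*sin(s)/((cos(s) + 4)^2*(cos(s) + 7)^2)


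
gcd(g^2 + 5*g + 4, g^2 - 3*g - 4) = g + 1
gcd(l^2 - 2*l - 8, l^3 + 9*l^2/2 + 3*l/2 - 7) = l + 2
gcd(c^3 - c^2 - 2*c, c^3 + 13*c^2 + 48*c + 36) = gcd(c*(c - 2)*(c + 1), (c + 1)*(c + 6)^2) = c + 1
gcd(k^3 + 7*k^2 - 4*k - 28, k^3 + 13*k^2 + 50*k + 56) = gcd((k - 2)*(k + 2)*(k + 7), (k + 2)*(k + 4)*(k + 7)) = k^2 + 9*k + 14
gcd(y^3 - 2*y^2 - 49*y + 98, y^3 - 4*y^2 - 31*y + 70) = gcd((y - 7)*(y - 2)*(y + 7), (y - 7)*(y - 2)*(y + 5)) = y^2 - 9*y + 14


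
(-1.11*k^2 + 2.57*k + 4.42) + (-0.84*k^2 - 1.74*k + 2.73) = -1.95*k^2 + 0.83*k + 7.15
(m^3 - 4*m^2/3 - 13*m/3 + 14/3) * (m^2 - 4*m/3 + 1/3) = m^5 - 8*m^4/3 - 20*m^3/9 + 10*m^2 - 23*m/3 + 14/9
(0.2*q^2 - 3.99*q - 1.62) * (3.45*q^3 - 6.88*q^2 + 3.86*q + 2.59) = 0.69*q^5 - 15.1415*q^4 + 22.6342*q^3 - 3.7378*q^2 - 16.5873*q - 4.1958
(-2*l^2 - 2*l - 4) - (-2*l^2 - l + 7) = -l - 11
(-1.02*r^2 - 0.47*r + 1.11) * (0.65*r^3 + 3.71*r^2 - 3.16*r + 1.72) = -0.663*r^5 - 4.0897*r^4 + 2.201*r^3 + 3.8489*r^2 - 4.316*r + 1.9092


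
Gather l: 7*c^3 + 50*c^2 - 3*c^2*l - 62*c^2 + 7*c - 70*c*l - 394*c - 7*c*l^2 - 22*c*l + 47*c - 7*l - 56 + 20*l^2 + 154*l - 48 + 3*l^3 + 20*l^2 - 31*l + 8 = 7*c^3 - 12*c^2 - 340*c + 3*l^3 + l^2*(40 - 7*c) + l*(-3*c^2 - 92*c + 116) - 96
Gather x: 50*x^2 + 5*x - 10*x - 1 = 50*x^2 - 5*x - 1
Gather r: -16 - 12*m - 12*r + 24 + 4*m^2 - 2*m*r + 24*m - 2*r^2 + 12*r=4*m^2 - 2*m*r + 12*m - 2*r^2 + 8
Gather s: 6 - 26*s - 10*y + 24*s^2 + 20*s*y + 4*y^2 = 24*s^2 + s*(20*y - 26) + 4*y^2 - 10*y + 6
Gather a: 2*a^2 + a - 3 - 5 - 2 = 2*a^2 + a - 10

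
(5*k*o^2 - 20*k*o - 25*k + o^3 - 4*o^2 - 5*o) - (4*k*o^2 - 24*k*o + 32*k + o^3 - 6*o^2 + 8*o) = k*o^2 + 4*k*o - 57*k + 2*o^2 - 13*o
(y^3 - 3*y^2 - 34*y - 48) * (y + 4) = y^4 + y^3 - 46*y^2 - 184*y - 192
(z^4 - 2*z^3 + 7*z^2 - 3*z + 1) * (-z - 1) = -z^5 + z^4 - 5*z^3 - 4*z^2 + 2*z - 1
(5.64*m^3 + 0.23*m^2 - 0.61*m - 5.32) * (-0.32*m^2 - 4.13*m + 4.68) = -1.8048*m^5 - 23.3668*m^4 + 25.6405*m^3 + 5.2981*m^2 + 19.1168*m - 24.8976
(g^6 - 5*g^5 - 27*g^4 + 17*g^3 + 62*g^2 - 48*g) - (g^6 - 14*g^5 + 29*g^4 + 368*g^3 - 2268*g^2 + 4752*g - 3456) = 9*g^5 - 56*g^4 - 351*g^3 + 2330*g^2 - 4800*g + 3456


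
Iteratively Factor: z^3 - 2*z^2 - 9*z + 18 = (z + 3)*(z^2 - 5*z + 6) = (z - 2)*(z + 3)*(z - 3)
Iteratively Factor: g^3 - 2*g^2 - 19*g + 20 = (g - 5)*(g^2 + 3*g - 4) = (g - 5)*(g - 1)*(g + 4)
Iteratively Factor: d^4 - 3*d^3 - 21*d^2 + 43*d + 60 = (d + 4)*(d^3 - 7*d^2 + 7*d + 15) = (d - 5)*(d + 4)*(d^2 - 2*d - 3) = (d - 5)*(d - 3)*(d + 4)*(d + 1)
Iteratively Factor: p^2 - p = (p - 1)*(p)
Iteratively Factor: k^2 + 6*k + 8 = (k + 2)*(k + 4)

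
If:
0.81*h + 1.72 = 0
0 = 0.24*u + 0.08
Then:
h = -2.12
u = -0.33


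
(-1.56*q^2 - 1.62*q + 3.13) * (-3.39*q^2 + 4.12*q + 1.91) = 5.2884*q^4 - 0.9354*q^3 - 20.2647*q^2 + 9.8014*q + 5.9783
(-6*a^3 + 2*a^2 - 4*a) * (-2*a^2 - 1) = 12*a^5 - 4*a^4 + 14*a^3 - 2*a^2 + 4*a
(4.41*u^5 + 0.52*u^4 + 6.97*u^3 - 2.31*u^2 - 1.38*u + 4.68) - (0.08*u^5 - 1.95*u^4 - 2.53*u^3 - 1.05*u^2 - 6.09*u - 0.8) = 4.33*u^5 + 2.47*u^4 + 9.5*u^3 - 1.26*u^2 + 4.71*u + 5.48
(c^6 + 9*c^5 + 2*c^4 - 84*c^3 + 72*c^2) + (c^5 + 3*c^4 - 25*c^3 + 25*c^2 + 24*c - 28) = c^6 + 10*c^5 + 5*c^4 - 109*c^3 + 97*c^2 + 24*c - 28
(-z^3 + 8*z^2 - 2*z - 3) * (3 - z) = z^4 - 11*z^3 + 26*z^2 - 3*z - 9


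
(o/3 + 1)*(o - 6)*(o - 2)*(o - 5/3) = o^4/3 - 20*o^3/9 - 11*o^2/9 + 56*o/3 - 20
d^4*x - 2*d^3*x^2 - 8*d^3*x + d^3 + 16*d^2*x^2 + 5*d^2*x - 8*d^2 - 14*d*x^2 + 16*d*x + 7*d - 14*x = (d - 7)*(d - 1)*(d - 2*x)*(d*x + 1)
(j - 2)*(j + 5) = j^2 + 3*j - 10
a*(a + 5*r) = a^2 + 5*a*r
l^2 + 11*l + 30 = (l + 5)*(l + 6)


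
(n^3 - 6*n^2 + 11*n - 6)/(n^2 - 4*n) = (n^3 - 6*n^2 + 11*n - 6)/(n*(n - 4))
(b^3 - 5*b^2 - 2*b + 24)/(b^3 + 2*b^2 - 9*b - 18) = (b - 4)/(b + 3)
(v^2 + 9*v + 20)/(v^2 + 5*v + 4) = (v + 5)/(v + 1)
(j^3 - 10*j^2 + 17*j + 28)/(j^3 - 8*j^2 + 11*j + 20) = (j - 7)/(j - 5)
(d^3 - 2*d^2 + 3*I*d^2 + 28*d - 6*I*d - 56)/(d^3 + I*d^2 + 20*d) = (d^2 + d*(-2 + 7*I) - 14*I)/(d*(d + 5*I))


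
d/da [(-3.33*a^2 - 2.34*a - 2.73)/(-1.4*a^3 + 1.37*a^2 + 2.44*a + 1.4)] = (-4.662*a^4 - 6.552*a^3 - 16.3854*a^2 - 1.8438*a + 3.3852)/(1.96*a^6 - 3.836*a^5 - 4.9551*a^4 + 2.7656*a^3 + 9.7896*a^2 + 6.832*a + 1.96)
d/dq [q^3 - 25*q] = 3*q^2 - 25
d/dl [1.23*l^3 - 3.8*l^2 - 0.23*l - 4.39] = 3.69*l^2 - 7.6*l - 0.23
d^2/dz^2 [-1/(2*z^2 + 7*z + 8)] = 2*(4*z^2 + 14*z - (4*z + 7)^2 + 16)/(2*z^2 + 7*z + 8)^3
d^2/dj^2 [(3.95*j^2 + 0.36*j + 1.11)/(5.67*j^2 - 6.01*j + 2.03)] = (-1.13686837721616e-13*j^4 + 292.353138*j^3 - 58.677696*j^2 - 251.812638*j + 95.973526)/(182.284263*j^6 - 579.644667*j^5 + 810.189702*j^4 - 632.136007*j^3 + 290.067918*j^2 - 74.299827*j + 8.365427)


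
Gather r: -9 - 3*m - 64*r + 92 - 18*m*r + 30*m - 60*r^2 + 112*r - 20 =27*m - 60*r^2 + r*(48 - 18*m) + 63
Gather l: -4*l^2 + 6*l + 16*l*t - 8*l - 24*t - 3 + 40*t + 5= -4*l^2 + l*(16*t - 2) + 16*t + 2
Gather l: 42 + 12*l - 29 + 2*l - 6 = 14*l + 7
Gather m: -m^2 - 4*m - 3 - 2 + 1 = -m^2 - 4*m - 4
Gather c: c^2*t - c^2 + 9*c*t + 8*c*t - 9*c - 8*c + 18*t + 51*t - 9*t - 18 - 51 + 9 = c^2*(t - 1) + c*(17*t - 17) + 60*t - 60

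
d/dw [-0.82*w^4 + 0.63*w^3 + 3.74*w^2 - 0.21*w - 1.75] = -3.28*w^3 + 1.89*w^2 + 7.48*w - 0.21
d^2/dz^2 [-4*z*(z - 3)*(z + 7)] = -24*z - 32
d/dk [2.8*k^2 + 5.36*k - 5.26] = 5.6*k + 5.36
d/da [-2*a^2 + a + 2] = 1 - 4*a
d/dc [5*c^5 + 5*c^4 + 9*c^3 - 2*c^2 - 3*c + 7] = 25*c^4 + 20*c^3 + 27*c^2 - 4*c - 3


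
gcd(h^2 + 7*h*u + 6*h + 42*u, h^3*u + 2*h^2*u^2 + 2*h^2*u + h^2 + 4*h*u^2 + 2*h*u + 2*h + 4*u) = 1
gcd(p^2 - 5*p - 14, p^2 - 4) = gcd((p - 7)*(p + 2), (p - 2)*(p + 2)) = p + 2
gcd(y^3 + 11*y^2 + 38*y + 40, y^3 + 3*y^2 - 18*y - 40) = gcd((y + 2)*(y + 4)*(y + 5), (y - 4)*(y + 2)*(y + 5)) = y^2 + 7*y + 10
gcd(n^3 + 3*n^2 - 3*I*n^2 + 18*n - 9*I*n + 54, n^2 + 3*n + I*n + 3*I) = n + 3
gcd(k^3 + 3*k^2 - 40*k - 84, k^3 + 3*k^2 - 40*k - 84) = k^3 + 3*k^2 - 40*k - 84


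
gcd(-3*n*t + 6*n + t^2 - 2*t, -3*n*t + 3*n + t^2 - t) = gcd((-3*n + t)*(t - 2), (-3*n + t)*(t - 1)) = -3*n + t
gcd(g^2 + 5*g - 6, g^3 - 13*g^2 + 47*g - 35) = g - 1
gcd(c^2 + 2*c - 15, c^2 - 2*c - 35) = c + 5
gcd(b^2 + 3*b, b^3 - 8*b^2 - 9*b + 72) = b + 3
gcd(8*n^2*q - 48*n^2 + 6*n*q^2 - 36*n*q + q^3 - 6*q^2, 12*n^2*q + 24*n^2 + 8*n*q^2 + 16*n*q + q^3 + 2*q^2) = 2*n + q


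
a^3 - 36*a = a*(a - 6)*(a + 6)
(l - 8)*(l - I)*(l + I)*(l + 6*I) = l^4 - 8*l^3 + 6*I*l^3 + l^2 - 48*I*l^2 - 8*l + 6*I*l - 48*I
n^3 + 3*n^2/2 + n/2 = n*(n + 1/2)*(n + 1)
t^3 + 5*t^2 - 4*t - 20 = (t - 2)*(t + 2)*(t + 5)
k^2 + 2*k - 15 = (k - 3)*(k + 5)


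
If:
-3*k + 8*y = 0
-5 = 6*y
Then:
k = -20/9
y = -5/6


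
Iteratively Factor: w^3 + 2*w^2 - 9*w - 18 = (w + 3)*(w^2 - w - 6) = (w - 3)*(w + 3)*(w + 2)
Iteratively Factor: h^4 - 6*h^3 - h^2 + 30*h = (h + 2)*(h^3 - 8*h^2 + 15*h) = (h - 3)*(h + 2)*(h^2 - 5*h) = (h - 5)*(h - 3)*(h + 2)*(h)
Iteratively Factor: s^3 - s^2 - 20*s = (s + 4)*(s^2 - 5*s) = (s - 5)*(s + 4)*(s)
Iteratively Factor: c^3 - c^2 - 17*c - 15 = (c + 3)*(c^2 - 4*c - 5) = (c + 1)*(c + 3)*(c - 5)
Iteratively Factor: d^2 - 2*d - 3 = (d + 1)*(d - 3)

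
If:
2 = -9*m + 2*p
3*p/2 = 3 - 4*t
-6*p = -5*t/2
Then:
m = -6/37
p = 10/37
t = 24/37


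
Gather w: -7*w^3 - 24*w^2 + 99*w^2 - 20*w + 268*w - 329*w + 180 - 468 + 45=-7*w^3 + 75*w^2 - 81*w - 243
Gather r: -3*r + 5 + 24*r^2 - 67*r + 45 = 24*r^2 - 70*r + 50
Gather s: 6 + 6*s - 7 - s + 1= 5*s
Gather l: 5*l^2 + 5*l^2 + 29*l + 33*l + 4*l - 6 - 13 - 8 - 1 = 10*l^2 + 66*l - 28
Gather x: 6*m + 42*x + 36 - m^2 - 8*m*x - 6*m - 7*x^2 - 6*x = -m^2 - 7*x^2 + x*(36 - 8*m) + 36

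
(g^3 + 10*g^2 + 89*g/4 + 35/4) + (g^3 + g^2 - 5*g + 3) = 2*g^3 + 11*g^2 + 69*g/4 + 47/4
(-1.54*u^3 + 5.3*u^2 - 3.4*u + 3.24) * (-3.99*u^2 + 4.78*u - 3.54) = 6.1446*u^5 - 28.5082*u^4 + 44.3516*u^3 - 47.9416*u^2 + 27.5232*u - 11.4696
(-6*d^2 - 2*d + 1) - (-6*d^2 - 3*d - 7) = d + 8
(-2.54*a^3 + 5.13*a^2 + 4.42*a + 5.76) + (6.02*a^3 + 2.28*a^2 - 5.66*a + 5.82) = 3.48*a^3 + 7.41*a^2 - 1.24*a + 11.58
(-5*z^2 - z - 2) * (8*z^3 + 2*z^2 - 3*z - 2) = -40*z^5 - 18*z^4 - 3*z^3 + 9*z^2 + 8*z + 4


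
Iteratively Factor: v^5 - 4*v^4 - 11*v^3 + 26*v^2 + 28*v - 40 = (v - 5)*(v^4 + v^3 - 6*v^2 - 4*v + 8) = (v - 5)*(v + 2)*(v^3 - v^2 - 4*v + 4) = (v - 5)*(v + 2)^2*(v^2 - 3*v + 2) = (v - 5)*(v - 2)*(v + 2)^2*(v - 1)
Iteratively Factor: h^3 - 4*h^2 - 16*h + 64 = (h - 4)*(h^2 - 16) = (h - 4)^2*(h + 4)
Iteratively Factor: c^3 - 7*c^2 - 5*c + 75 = (c + 3)*(c^2 - 10*c + 25) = (c - 5)*(c + 3)*(c - 5)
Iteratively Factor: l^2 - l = (l)*(l - 1)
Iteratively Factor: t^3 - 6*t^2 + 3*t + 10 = (t + 1)*(t^2 - 7*t + 10) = (t - 5)*(t + 1)*(t - 2)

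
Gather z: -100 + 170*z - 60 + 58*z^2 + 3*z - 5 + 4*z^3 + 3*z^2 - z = 4*z^3 + 61*z^2 + 172*z - 165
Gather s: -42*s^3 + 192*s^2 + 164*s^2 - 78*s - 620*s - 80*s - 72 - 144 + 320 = -42*s^3 + 356*s^2 - 778*s + 104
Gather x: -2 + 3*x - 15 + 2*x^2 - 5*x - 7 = 2*x^2 - 2*x - 24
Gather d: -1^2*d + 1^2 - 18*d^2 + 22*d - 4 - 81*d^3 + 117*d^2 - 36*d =-81*d^3 + 99*d^2 - 15*d - 3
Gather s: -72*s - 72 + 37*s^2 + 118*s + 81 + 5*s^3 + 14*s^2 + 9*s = 5*s^3 + 51*s^2 + 55*s + 9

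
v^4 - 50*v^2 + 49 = (v - 7)*(v - 1)*(v + 1)*(v + 7)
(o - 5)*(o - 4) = o^2 - 9*o + 20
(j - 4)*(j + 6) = j^2 + 2*j - 24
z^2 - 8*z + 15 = (z - 5)*(z - 3)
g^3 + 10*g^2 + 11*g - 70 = (g - 2)*(g + 5)*(g + 7)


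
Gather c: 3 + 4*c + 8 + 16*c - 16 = 20*c - 5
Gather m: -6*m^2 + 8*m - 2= -6*m^2 + 8*m - 2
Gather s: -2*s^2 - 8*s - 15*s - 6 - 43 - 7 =-2*s^2 - 23*s - 56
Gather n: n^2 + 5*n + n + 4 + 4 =n^2 + 6*n + 8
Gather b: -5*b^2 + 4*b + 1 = -5*b^2 + 4*b + 1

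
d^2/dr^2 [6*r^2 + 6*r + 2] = 12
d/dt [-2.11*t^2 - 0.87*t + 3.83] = -4.22*t - 0.87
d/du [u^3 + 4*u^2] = u*(3*u + 8)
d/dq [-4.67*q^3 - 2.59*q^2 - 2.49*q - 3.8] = -14.01*q^2 - 5.18*q - 2.49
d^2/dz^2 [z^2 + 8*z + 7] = 2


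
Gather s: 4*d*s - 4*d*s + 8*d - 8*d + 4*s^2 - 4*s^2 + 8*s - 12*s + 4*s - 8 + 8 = 0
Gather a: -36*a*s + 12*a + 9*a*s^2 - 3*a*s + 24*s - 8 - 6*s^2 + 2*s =a*(9*s^2 - 39*s + 12) - 6*s^2 + 26*s - 8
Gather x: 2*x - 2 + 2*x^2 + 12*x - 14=2*x^2 + 14*x - 16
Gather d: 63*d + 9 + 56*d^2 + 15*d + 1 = 56*d^2 + 78*d + 10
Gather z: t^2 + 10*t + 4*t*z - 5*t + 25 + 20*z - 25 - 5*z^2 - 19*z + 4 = t^2 + 5*t - 5*z^2 + z*(4*t + 1) + 4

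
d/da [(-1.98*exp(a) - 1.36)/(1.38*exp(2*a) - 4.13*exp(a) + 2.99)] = (2.7324*exp(2*a) + 3.7536*exp(a) - 11.537)*exp(a)/(1.9044*exp(4*a) - 11.3988*exp(3*a) + 25.3093*exp(2*a) - 24.6974*exp(a) + 8.9401)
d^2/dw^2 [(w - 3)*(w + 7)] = 2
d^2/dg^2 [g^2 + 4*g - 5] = 2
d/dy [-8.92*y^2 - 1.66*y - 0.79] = -17.84*y - 1.66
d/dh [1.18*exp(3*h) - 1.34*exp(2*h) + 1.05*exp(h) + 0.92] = (3.54*exp(2*h) - 2.68*exp(h) + 1.05)*exp(h)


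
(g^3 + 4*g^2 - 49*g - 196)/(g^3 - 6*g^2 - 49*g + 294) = (g + 4)/(g - 6)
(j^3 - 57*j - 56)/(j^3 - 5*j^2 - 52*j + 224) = (j + 1)/(j - 4)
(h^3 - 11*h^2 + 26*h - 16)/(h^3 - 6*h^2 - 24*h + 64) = (h - 1)/(h + 4)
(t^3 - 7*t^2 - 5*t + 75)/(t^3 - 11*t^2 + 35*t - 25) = (t + 3)/(t - 1)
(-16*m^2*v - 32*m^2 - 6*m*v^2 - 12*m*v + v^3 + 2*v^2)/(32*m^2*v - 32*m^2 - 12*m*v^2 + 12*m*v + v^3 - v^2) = (2*m*v + 4*m + v^2 + 2*v)/(-4*m*v + 4*m + v^2 - v)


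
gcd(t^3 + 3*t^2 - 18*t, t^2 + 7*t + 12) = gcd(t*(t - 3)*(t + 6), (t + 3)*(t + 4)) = 1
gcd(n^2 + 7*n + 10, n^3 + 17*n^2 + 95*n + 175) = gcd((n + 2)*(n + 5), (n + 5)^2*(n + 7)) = n + 5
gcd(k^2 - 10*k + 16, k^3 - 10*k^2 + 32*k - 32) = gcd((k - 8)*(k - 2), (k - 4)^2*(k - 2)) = k - 2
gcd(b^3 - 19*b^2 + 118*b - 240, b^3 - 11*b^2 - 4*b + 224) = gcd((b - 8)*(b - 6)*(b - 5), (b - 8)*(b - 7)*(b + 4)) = b - 8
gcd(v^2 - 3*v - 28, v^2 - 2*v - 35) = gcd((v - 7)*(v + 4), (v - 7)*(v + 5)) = v - 7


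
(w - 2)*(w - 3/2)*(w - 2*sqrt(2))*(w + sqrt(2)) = w^4 - 7*w^3/2 - sqrt(2)*w^3 - w^2 + 7*sqrt(2)*w^2/2 - 3*sqrt(2)*w + 14*w - 12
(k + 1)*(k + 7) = k^2 + 8*k + 7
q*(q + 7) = q^2 + 7*q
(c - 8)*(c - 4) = c^2 - 12*c + 32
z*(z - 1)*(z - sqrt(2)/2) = z^3 - z^2 - sqrt(2)*z^2/2 + sqrt(2)*z/2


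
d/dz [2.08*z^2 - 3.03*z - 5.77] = 4.16*z - 3.03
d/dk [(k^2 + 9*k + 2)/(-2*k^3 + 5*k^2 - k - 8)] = 2*(k^4 + 18*k^3 - 17*k^2 - 18*k - 35)/(4*k^6 - 20*k^5 + 29*k^4 + 22*k^3 - 79*k^2 + 16*k + 64)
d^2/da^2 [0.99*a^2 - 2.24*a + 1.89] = 1.98000000000000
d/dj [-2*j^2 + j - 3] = 1 - 4*j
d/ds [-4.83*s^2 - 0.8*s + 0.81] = -9.66*s - 0.8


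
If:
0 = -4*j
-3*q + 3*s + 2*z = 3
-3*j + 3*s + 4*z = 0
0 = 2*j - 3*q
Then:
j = 0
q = 0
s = 2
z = -3/2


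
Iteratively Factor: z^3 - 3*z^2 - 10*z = (z - 5)*(z^2 + 2*z) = (z - 5)*(z + 2)*(z)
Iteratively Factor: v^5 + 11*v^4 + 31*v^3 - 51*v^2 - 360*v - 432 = (v + 3)*(v^4 + 8*v^3 + 7*v^2 - 72*v - 144) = (v + 3)*(v + 4)*(v^3 + 4*v^2 - 9*v - 36) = (v + 3)^2*(v + 4)*(v^2 + v - 12) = (v - 3)*(v + 3)^2*(v + 4)*(v + 4)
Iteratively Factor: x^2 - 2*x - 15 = (x - 5)*(x + 3)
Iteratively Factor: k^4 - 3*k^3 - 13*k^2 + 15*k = (k - 1)*(k^3 - 2*k^2 - 15*k) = k*(k - 1)*(k^2 - 2*k - 15) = k*(k - 5)*(k - 1)*(k + 3)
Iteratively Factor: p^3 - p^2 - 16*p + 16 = (p + 4)*(p^2 - 5*p + 4) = (p - 4)*(p + 4)*(p - 1)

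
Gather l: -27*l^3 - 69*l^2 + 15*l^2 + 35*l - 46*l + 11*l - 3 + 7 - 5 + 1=-27*l^3 - 54*l^2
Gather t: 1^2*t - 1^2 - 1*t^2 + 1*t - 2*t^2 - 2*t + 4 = 3 - 3*t^2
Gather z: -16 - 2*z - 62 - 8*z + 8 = -10*z - 70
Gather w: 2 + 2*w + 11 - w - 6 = w + 7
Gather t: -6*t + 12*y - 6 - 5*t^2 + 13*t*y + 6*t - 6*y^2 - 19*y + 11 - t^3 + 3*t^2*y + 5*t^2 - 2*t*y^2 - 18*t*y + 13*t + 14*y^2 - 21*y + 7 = -t^3 + 3*t^2*y + t*(-2*y^2 - 5*y + 13) + 8*y^2 - 28*y + 12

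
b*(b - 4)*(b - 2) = b^3 - 6*b^2 + 8*b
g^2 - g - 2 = (g - 2)*(g + 1)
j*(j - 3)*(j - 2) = j^3 - 5*j^2 + 6*j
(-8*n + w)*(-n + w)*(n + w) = 8*n^3 - n^2*w - 8*n*w^2 + w^3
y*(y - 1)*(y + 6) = y^3 + 5*y^2 - 6*y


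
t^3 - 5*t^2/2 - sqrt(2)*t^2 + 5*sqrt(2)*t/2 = t*(t - 5/2)*(t - sqrt(2))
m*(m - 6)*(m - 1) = m^3 - 7*m^2 + 6*m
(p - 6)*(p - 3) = p^2 - 9*p + 18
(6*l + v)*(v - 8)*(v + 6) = 6*l*v^2 - 12*l*v - 288*l + v^3 - 2*v^2 - 48*v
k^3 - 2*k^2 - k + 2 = (k - 2)*(k - 1)*(k + 1)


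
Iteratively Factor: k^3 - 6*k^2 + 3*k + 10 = (k + 1)*(k^2 - 7*k + 10) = (k - 2)*(k + 1)*(k - 5)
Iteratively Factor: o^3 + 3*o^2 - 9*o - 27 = (o - 3)*(o^2 + 6*o + 9) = (o - 3)*(o + 3)*(o + 3)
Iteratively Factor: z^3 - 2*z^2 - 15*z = (z + 3)*(z^2 - 5*z) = (z - 5)*(z + 3)*(z)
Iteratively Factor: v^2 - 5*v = (v)*(v - 5)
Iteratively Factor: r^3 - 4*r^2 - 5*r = (r)*(r^2 - 4*r - 5) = r*(r - 5)*(r + 1)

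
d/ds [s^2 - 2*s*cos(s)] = 2*s*sin(s) + 2*s - 2*cos(s)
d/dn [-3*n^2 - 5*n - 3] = -6*n - 5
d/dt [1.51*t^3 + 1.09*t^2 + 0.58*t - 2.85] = 4.53*t^2 + 2.18*t + 0.58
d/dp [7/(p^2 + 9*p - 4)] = 7*(-2*p - 9)/(p^2 + 9*p - 4)^2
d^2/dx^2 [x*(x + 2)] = 2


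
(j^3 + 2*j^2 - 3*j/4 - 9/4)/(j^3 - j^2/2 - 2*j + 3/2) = (j + 3/2)/(j - 1)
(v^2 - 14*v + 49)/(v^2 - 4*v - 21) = (v - 7)/(v + 3)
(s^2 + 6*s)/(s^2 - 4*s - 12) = s*(s + 6)/(s^2 - 4*s - 12)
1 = 1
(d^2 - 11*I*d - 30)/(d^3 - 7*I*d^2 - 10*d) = (d - 6*I)/(d*(d - 2*I))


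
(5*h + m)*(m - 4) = 5*h*m - 20*h + m^2 - 4*m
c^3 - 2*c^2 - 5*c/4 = c*(c - 5/2)*(c + 1/2)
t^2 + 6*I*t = t*(t + 6*I)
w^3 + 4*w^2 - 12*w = w*(w - 2)*(w + 6)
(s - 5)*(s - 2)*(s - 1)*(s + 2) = s^4 - 6*s^3 + s^2 + 24*s - 20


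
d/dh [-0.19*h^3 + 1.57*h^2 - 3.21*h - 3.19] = -0.57*h^2 + 3.14*h - 3.21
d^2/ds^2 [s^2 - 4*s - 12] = 2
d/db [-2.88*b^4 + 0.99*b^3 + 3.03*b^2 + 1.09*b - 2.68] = -11.52*b^3 + 2.97*b^2 + 6.06*b + 1.09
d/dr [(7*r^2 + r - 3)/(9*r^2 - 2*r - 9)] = (-23*r^2 - 72*r - 15)/(81*r^4 - 36*r^3 - 158*r^2 + 36*r + 81)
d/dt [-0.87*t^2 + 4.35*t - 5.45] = 4.35 - 1.74*t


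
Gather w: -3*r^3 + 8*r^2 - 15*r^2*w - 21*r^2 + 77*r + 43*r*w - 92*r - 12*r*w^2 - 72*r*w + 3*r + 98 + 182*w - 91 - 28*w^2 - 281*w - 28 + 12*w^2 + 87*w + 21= -3*r^3 - 13*r^2 - 12*r + w^2*(-12*r - 16) + w*(-15*r^2 - 29*r - 12)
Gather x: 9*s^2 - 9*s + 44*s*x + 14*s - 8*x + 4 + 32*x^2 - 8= 9*s^2 + 5*s + 32*x^2 + x*(44*s - 8) - 4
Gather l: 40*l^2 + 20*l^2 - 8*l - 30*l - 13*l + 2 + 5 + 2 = 60*l^2 - 51*l + 9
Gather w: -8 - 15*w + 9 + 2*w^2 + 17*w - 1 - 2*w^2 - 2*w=0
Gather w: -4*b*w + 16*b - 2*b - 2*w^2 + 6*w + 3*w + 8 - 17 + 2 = 14*b - 2*w^2 + w*(9 - 4*b) - 7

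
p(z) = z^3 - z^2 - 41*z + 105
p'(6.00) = 55.00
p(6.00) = 39.00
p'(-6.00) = 79.00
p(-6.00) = 99.00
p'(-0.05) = -40.89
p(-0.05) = 107.05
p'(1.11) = -39.52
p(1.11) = 59.63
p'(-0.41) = -39.68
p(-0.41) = 121.57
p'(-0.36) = -39.89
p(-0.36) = 119.58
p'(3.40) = -13.12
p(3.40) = -6.66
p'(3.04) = -19.36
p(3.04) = -0.79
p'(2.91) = -21.42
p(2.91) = 1.86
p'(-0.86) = -37.06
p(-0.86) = 138.88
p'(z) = 3*z^2 - 2*z - 41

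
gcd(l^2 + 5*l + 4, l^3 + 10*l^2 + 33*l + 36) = l + 4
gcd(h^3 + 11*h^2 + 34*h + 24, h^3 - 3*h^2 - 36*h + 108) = h + 6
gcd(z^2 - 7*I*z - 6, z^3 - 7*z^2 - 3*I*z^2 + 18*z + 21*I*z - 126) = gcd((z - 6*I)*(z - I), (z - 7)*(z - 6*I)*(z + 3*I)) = z - 6*I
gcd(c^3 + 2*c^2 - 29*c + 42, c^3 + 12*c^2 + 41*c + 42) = c + 7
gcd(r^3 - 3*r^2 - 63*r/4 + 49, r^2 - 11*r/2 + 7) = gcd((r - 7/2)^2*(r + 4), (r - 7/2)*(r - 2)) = r - 7/2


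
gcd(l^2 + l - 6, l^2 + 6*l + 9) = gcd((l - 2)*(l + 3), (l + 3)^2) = l + 3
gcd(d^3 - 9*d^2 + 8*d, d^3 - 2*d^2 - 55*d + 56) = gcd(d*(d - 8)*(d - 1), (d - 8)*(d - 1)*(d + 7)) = d^2 - 9*d + 8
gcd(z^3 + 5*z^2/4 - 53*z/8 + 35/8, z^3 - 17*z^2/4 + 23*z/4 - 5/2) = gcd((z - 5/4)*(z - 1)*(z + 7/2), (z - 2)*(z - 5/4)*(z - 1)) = z^2 - 9*z/4 + 5/4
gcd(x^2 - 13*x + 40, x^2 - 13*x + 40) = x^2 - 13*x + 40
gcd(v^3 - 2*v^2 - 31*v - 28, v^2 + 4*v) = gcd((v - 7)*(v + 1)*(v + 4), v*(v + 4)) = v + 4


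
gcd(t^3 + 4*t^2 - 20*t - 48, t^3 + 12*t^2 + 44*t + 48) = t^2 + 8*t + 12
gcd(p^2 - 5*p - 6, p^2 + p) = p + 1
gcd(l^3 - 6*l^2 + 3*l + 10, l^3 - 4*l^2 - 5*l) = l^2 - 4*l - 5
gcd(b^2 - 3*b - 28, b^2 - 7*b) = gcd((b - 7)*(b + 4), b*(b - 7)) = b - 7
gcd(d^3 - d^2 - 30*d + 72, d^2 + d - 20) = d - 4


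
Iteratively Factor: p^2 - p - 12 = (p - 4)*(p + 3)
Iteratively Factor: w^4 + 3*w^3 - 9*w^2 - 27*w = (w + 3)*(w^3 - 9*w) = (w - 3)*(w + 3)*(w^2 + 3*w) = (w - 3)*(w + 3)^2*(w)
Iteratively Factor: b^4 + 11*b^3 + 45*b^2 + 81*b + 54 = (b + 2)*(b^3 + 9*b^2 + 27*b + 27) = (b + 2)*(b + 3)*(b^2 + 6*b + 9) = (b + 2)*(b + 3)^2*(b + 3)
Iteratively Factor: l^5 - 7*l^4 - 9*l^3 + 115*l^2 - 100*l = (l)*(l^4 - 7*l^3 - 9*l^2 + 115*l - 100) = l*(l + 4)*(l^3 - 11*l^2 + 35*l - 25) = l*(l - 1)*(l + 4)*(l^2 - 10*l + 25) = l*(l - 5)*(l - 1)*(l + 4)*(l - 5)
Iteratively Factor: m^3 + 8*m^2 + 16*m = (m + 4)*(m^2 + 4*m) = m*(m + 4)*(m + 4)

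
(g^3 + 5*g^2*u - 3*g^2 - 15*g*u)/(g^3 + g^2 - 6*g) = (g^2 + 5*g*u - 3*g - 15*u)/(g^2 + g - 6)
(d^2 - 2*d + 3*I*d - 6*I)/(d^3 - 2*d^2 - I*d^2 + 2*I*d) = (d + 3*I)/(d*(d - I))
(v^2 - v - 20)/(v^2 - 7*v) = (v^2 - v - 20)/(v*(v - 7))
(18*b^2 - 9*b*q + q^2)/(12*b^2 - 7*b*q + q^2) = (-6*b + q)/(-4*b + q)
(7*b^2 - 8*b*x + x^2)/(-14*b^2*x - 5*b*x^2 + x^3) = (-b + x)/(x*(2*b + x))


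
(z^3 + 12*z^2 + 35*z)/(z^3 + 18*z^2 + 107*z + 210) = z/(z + 6)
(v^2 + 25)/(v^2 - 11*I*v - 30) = (v + 5*I)/(v - 6*I)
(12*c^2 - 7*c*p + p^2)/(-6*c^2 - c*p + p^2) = (-4*c + p)/(2*c + p)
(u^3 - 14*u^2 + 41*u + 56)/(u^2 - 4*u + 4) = (u^3 - 14*u^2 + 41*u + 56)/(u^2 - 4*u + 4)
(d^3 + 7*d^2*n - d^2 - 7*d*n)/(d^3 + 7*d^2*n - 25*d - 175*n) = d*(d - 1)/(d^2 - 25)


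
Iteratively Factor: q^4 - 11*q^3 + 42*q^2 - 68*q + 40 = (q - 2)*(q^3 - 9*q^2 + 24*q - 20) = (q - 2)^2*(q^2 - 7*q + 10) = (q - 2)^3*(q - 5)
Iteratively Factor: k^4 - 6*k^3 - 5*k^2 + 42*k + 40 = (k - 4)*(k^3 - 2*k^2 - 13*k - 10) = (k - 5)*(k - 4)*(k^2 + 3*k + 2) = (k - 5)*(k - 4)*(k + 2)*(k + 1)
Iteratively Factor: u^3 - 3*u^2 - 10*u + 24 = (u - 2)*(u^2 - u - 12) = (u - 2)*(u + 3)*(u - 4)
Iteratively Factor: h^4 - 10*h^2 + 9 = (h + 3)*(h^3 - 3*h^2 - h + 3) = (h - 1)*(h + 3)*(h^2 - 2*h - 3) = (h - 3)*(h - 1)*(h + 3)*(h + 1)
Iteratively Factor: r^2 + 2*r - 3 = (r - 1)*(r + 3)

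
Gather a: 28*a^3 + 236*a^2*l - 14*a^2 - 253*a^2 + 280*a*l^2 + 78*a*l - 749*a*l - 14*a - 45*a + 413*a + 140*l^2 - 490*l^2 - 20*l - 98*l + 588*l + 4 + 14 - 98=28*a^3 + a^2*(236*l - 267) + a*(280*l^2 - 671*l + 354) - 350*l^2 + 470*l - 80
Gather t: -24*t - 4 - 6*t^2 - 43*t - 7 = -6*t^2 - 67*t - 11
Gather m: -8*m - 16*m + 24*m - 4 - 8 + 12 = 0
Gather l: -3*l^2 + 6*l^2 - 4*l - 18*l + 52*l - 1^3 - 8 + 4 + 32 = 3*l^2 + 30*l + 27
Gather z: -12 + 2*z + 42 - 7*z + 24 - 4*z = 54 - 9*z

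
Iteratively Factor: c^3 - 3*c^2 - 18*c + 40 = (c + 4)*(c^2 - 7*c + 10) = (c - 2)*(c + 4)*(c - 5)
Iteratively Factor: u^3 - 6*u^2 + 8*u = (u - 4)*(u^2 - 2*u) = (u - 4)*(u - 2)*(u)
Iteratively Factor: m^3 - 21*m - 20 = (m + 1)*(m^2 - m - 20) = (m + 1)*(m + 4)*(m - 5)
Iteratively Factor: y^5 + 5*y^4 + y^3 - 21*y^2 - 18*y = (y + 3)*(y^4 + 2*y^3 - 5*y^2 - 6*y) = (y - 2)*(y + 3)*(y^3 + 4*y^2 + 3*y) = y*(y - 2)*(y + 3)*(y^2 + 4*y + 3) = y*(y - 2)*(y + 3)^2*(y + 1)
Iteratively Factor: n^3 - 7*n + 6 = (n - 2)*(n^2 + 2*n - 3) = (n - 2)*(n - 1)*(n + 3)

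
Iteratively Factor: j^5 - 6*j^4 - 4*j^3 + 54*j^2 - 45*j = (j + 3)*(j^4 - 9*j^3 + 23*j^2 - 15*j) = j*(j + 3)*(j^3 - 9*j^2 + 23*j - 15) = j*(j - 1)*(j + 3)*(j^2 - 8*j + 15) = j*(j - 3)*(j - 1)*(j + 3)*(j - 5)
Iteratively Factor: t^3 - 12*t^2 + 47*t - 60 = (t - 3)*(t^2 - 9*t + 20) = (t - 5)*(t - 3)*(t - 4)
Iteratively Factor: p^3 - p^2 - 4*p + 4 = (p + 2)*(p^2 - 3*p + 2) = (p - 1)*(p + 2)*(p - 2)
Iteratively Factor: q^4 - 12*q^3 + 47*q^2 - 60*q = (q)*(q^3 - 12*q^2 + 47*q - 60) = q*(q - 5)*(q^2 - 7*q + 12) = q*(q - 5)*(q - 3)*(q - 4)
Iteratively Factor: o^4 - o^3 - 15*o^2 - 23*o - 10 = (o + 1)*(o^3 - 2*o^2 - 13*o - 10) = (o + 1)^2*(o^2 - 3*o - 10) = (o + 1)^2*(o + 2)*(o - 5)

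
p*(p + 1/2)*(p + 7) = p^3 + 15*p^2/2 + 7*p/2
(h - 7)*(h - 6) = h^2 - 13*h + 42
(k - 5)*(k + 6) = k^2 + k - 30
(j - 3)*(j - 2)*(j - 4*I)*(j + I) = j^4 - 5*j^3 - 3*I*j^3 + 10*j^2 + 15*I*j^2 - 20*j - 18*I*j + 24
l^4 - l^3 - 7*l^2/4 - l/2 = l*(l - 2)*(l + 1/2)^2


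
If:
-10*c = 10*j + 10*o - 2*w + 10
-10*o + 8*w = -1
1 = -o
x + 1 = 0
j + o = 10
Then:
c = -451/40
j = 11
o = -1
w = -11/8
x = -1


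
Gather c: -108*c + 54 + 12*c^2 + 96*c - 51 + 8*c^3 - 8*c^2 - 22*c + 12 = 8*c^3 + 4*c^2 - 34*c + 15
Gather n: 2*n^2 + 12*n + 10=2*n^2 + 12*n + 10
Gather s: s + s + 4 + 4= 2*s + 8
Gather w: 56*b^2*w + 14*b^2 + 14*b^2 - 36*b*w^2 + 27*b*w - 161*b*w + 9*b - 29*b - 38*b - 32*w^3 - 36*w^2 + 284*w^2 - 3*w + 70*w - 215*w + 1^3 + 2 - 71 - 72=28*b^2 - 58*b - 32*w^3 + w^2*(248 - 36*b) + w*(56*b^2 - 134*b - 148) - 140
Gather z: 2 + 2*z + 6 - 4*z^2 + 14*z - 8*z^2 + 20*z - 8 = -12*z^2 + 36*z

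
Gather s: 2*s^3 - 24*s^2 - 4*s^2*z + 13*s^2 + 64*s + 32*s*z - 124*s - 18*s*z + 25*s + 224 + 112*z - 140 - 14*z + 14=2*s^3 + s^2*(-4*z - 11) + s*(14*z - 35) + 98*z + 98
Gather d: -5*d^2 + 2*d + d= -5*d^2 + 3*d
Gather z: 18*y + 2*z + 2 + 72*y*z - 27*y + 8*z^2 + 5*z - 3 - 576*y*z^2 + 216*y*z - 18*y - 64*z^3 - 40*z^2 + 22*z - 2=-27*y - 64*z^3 + z^2*(-576*y - 32) + z*(288*y + 29) - 3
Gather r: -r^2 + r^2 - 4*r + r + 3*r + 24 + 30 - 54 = 0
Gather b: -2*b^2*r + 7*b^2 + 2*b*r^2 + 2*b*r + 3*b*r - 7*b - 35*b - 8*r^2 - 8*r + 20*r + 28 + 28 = b^2*(7 - 2*r) + b*(2*r^2 + 5*r - 42) - 8*r^2 + 12*r + 56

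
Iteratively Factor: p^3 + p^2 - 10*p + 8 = (p + 4)*(p^2 - 3*p + 2) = (p - 1)*(p + 4)*(p - 2)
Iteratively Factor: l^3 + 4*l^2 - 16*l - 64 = (l + 4)*(l^2 - 16) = (l - 4)*(l + 4)*(l + 4)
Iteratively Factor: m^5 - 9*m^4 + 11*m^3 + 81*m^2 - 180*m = (m)*(m^4 - 9*m^3 + 11*m^2 + 81*m - 180) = m*(m + 3)*(m^3 - 12*m^2 + 47*m - 60) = m*(m - 5)*(m + 3)*(m^2 - 7*m + 12) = m*(m - 5)*(m - 3)*(m + 3)*(m - 4)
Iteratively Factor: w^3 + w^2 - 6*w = (w + 3)*(w^2 - 2*w) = (w - 2)*(w + 3)*(w)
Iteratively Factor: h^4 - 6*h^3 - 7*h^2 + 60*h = (h - 5)*(h^3 - h^2 - 12*h) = h*(h - 5)*(h^2 - h - 12) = h*(h - 5)*(h - 4)*(h + 3)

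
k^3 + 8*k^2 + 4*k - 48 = (k - 2)*(k + 4)*(k + 6)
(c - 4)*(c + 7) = c^2 + 3*c - 28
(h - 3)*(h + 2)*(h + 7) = h^3 + 6*h^2 - 13*h - 42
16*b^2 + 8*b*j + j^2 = (4*b + j)^2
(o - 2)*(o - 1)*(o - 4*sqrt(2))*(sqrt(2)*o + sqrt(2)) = sqrt(2)*o^4 - 8*o^3 - 2*sqrt(2)*o^3 - sqrt(2)*o^2 + 16*o^2 + 2*sqrt(2)*o + 8*o - 16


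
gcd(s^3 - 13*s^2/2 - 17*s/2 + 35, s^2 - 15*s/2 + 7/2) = s - 7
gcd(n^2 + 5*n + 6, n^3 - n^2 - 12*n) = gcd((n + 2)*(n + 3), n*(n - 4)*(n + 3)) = n + 3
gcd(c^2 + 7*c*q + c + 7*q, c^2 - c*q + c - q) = c + 1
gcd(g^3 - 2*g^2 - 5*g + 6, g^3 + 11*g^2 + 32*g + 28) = g + 2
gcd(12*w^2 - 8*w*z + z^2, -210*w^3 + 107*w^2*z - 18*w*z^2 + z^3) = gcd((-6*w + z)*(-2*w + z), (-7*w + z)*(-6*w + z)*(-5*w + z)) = -6*w + z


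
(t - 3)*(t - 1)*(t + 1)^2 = t^4 - 2*t^3 - 4*t^2 + 2*t + 3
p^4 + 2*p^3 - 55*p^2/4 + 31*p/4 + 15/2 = (p - 2)*(p - 3/2)*(p + 1/2)*(p + 5)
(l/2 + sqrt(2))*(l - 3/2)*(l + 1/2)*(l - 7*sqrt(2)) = l^4/2 - 5*sqrt(2)*l^3/2 - l^3/2 - 115*l^2/8 + 5*sqrt(2)*l^2/2 + 15*sqrt(2)*l/8 + 14*l + 21/2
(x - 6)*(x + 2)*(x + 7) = x^3 + 3*x^2 - 40*x - 84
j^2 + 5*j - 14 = (j - 2)*(j + 7)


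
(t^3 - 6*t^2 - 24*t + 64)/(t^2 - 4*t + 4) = (t^2 - 4*t - 32)/(t - 2)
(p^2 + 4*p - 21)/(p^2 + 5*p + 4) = (p^2 + 4*p - 21)/(p^2 + 5*p + 4)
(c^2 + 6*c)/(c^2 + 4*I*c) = (c + 6)/(c + 4*I)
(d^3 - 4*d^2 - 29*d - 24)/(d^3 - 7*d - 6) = (d^2 - 5*d - 24)/(d^2 - d - 6)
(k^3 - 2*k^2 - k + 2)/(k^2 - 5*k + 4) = (k^2 - k - 2)/(k - 4)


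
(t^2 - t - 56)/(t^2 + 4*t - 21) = (t - 8)/(t - 3)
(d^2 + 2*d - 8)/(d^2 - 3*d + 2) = (d + 4)/(d - 1)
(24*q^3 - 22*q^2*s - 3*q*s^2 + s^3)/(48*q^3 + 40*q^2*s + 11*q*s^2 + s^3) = (6*q^2 - 7*q*s + s^2)/(12*q^2 + 7*q*s + s^2)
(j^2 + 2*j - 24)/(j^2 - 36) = (j - 4)/(j - 6)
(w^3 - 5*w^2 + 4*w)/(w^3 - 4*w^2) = (w - 1)/w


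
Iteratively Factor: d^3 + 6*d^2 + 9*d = (d)*(d^2 + 6*d + 9) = d*(d + 3)*(d + 3)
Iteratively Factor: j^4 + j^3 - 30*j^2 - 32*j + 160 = (j + 4)*(j^3 - 3*j^2 - 18*j + 40) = (j - 2)*(j + 4)*(j^2 - j - 20) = (j - 2)*(j + 4)^2*(j - 5)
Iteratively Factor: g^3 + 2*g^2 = (g)*(g^2 + 2*g) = g^2*(g + 2)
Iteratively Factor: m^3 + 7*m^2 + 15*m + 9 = (m + 3)*(m^2 + 4*m + 3) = (m + 3)^2*(m + 1)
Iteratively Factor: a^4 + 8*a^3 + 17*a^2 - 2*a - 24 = (a + 4)*(a^3 + 4*a^2 + a - 6) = (a + 3)*(a + 4)*(a^2 + a - 2) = (a + 2)*(a + 3)*(a + 4)*(a - 1)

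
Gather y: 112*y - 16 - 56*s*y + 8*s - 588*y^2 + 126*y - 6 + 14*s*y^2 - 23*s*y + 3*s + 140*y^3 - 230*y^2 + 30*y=11*s + 140*y^3 + y^2*(14*s - 818) + y*(268 - 79*s) - 22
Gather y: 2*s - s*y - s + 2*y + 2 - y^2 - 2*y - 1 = -s*y + s - y^2 + 1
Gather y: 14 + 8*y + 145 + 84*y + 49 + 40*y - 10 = 132*y + 198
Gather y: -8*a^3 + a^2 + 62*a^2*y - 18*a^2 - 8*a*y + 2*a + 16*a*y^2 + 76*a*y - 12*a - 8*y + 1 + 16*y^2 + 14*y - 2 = -8*a^3 - 17*a^2 - 10*a + y^2*(16*a + 16) + y*(62*a^2 + 68*a + 6) - 1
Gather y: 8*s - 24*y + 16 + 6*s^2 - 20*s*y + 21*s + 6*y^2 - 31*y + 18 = 6*s^2 + 29*s + 6*y^2 + y*(-20*s - 55) + 34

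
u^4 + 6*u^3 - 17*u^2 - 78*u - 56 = (u - 4)*(u + 1)*(u + 2)*(u + 7)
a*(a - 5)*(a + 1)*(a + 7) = a^4 + 3*a^3 - 33*a^2 - 35*a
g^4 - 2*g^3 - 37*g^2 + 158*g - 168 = (g - 4)*(g - 3)*(g - 2)*(g + 7)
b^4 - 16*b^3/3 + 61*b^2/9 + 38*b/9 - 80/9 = (b - 8/3)*(b - 2)*(b - 5/3)*(b + 1)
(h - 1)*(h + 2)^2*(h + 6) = h^4 + 9*h^3 + 18*h^2 - 4*h - 24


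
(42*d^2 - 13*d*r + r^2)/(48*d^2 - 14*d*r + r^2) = (-7*d + r)/(-8*d + r)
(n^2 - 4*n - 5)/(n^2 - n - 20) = (n + 1)/(n + 4)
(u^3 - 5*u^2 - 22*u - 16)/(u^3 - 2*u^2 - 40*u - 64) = (u + 1)/(u + 4)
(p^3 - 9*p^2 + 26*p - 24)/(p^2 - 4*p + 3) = (p^2 - 6*p + 8)/(p - 1)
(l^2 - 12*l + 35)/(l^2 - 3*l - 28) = (l - 5)/(l + 4)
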